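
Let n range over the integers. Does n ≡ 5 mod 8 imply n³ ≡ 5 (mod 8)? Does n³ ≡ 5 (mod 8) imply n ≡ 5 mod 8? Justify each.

The biconditional holds.

(⇒) Suppose n ≡ 5 mod 8. Write n = 8j + 5. Then (8j + 5)³ = 512j³ + 960j² + 600j + 125 = 8(64j³ + 120j² + 75j + 15) + 5, so n³ ≡ 5 (mod 8).

(⇐) Conversely, suppose n³ ≡ 5 (mod 8). The only residue r in {0, …, 7} with r³ ≡ 5 (mod 8) is r = 5, so n ≡ 5 (mod 8).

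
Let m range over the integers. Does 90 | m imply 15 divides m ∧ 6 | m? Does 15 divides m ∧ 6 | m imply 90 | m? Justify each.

The forward direction holds; the converse fails.

(→) If 90 ∣ m, write m = 90q. Since 90 = 6·15, m = 15·(6q), so 15 ∣ m; and since 90 = 15·6, m = 6·(15q), so 6 ∣ m.

(←) This fails: take m = 30. Both 15 ∣ 30 and 6 ∣ 30, yet 30 is not a multiple of 90 (since 30 = 0·90 + 30), so 90 ∤ 30.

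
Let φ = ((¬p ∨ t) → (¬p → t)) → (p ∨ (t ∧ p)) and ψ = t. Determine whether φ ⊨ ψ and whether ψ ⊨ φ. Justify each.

(⇒) fails and (⇐) fails.

(⇒) This fails. Under p = F, t = F, the left side is true but the right side is false.

(⇐) This fails. Under p = F, t = T, the left side is false but the right side is true.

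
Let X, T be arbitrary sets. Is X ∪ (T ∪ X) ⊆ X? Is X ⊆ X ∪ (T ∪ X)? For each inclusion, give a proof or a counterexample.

Only the reverse inclusion holds.

Forward inclusion. This inclusion fails. Take X = ∅, T = {1}; then 1 ∈ X ∪ (T ∪ X) but 1 ∉ X.

Reverse inclusion. Let x ∈ X. Then either x ∈ X and x ∉ T; or x ∈ X ∩ T. In each case x ∈ X ∪ (T ∪ X), so X ⊆ X ∪ (T ∪ X).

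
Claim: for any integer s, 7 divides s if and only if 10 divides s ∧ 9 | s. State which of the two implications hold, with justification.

Neither direction holds.

[⇒] This fails: take s = 7. Certainly 7 ∣ 7, but 10 ∤ 7.

[⇐] This fails: take s = 90. Both 10 ∣ 90 and 9 ∣ 90, yet 90 is not a multiple of 7 (since 90 = 12·7 + 6), so 7 ∤ 90.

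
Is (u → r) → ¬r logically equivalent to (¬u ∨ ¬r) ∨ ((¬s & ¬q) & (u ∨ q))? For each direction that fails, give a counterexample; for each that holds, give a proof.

Forward direction. Assume the antecedent. If r is true, the antecedent cannot hold. If r is false, the consequent reduces to true regardless of the other variables. Either way the consequent holds.

Converse. This fails. Under r = T, u = F, s = F, q = F, the left side is false but the right side is true.

(⇒) holds; (⇐) fails.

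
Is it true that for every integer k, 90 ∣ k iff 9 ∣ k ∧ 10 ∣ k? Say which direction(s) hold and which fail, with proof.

(←) Suppose 9 ∣ k and 10 ∣ k. Any common multiple of 9 and 10 is a multiple of their lcm; here gcd(9, 10) = 1, so lcm(9, 10) = 9·10 = 90, so 90 ∣ k.

(→) If 90 ∣ k, write k = 90q. Since 90 = 10·9, k = 9·(10q), so 9 ∣ k; and since 90 = 9·10, k = 10·(9q), so 10 ∣ k.

The biconditional holds.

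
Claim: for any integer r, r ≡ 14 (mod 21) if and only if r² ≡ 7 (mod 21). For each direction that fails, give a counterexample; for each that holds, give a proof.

(⇒) holds; (⇐) fails.

(⟸) This fails: take r = 7. Then 7² = 49 ≡ 7 (mod 21), yet 7 ≡ 7 (mod 21), not 14.

(⟹) Suppose r ≡ 14 (mod 21). Write r = 21j + 14. Then (21j + 14)² = 441j² + 588j + 196 = 21(21j² + 28j + 9) + 7, so r² ≡ 7 (mod 21).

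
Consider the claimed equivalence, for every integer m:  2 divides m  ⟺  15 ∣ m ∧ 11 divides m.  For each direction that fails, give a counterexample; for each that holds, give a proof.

(⇒) This fails: take m = 2. Certainly 2 ∣ 2, but 15 ∤ 2.

(⇐) This fails: take m = 165. Both 15 ∣ 165 and 11 ∣ 165, yet 165 is not a multiple of 2 (since 165 = 82·2 + 1), so 2 ∤ 165.

(⇒) fails and (⇐) fails.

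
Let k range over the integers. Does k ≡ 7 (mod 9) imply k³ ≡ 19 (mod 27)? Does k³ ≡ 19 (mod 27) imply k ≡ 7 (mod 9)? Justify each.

Equivalent; both directions hold.

(→) Suppose k ≡ 7 (mod 9). Working modulo 27, k ∈ {7, 16, 25}; for each such r, r³ ≡ 19 (mod 27).

(←) Conversely, the residues r modulo 27 with r³ ≡ 19 (mod 27) are exactly {7, 16, 25}, and each is ≡ 7 (mod 9).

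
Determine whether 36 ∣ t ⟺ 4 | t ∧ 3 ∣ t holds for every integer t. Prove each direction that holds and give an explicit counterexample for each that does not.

(⟸) This fails: take t = 12. Both 4 ∣ 12 and 3 ∣ 12, yet 12 is not a multiple of 36 (since 12 = 0·36 + 12), so 36 ∤ 12.

(⟹) If 36 ∣ t, write t = 36q. Since 36 = 9·4, t = 4·(9q), so 4 ∣ t; and since 36 = 12·3, t = 3·(12q), so 3 ∣ t.

Only the forward implication holds.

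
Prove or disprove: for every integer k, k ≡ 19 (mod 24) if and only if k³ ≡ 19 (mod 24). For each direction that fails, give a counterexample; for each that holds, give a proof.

Both directions hold.

[⇒] Suppose k ≡ 19 (mod 24). Write k = 24j + 19. Then (24j + 19)³ = 13824j³ + 32832j² + 25992j + 6859 = 24(576j³ + 1368j² + 1083j + 285) + 19, so k³ ≡ 19 (mod 24).

[⇐] Conversely, suppose k³ ≡ 19 (mod 24). The only residue r in {0, …, 23} with r³ ≡ 19 (mod 24) is r = 19, so k ≡ 19 (mod 24).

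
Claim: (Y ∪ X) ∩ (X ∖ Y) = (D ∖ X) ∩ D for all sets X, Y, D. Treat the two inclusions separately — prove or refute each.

Forward inclusion. This inclusion fails. Take X = {1}, Y = ∅, D = ∅; then 1 ∈ (Y ∪ X) ∩ (X ∖ Y) but 1 ∉ (D ∖ X) ∩ D.

Reverse inclusion. This inclusion fails. Take X = ∅, Y = ∅, D = {1}; then 1 ∈ (D ∖ X) ∩ D but 1 ∉ (Y ∪ X) ∩ (X ∖ Y).

Neither inclusion holds.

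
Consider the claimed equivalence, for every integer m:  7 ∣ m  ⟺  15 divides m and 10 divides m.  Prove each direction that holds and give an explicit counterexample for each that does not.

[⇒] This fails: take m = 7. Certainly 7 ∣ 7, but 15 ∤ 7.

[⇐] This fails: take m = 30. Both 15 ∣ 30 and 10 ∣ 30, yet 30 is not a multiple of 7 (since 30 = 4·7 + 2), so 7 ∤ 30.

Neither direction holds.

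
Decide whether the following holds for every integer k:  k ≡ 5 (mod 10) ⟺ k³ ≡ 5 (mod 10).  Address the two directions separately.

(⟹) Suppose k ≡ 5 (mod 10). Write k = 10j + 5. Then (10j + 5)³ = 1000j³ + 1500j² + 750j + 125 = 10(100j³ + 150j² + 75j + 12) + 5, so k³ ≡ 5 (mod 10).

(⟸) For the converse, argue contrapositively. If k ≢ 5 (mod 10), then k is congruent to one of 0, 1, 2, 3, 4, 6, 7, 8, 9 modulo 10, and these give k³ ≡ 0, 1, 8, 7, 4, 6, 3, 2, 9 respectively — never 5.

Both directions hold; the statement is true.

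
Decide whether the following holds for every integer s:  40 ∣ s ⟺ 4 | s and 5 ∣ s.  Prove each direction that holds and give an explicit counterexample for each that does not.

Forward direction. If 40 ∣ s, write s = 40q. Since 40 = 10·4, s = 4·(10q), so 4 ∣ s; and since 40 = 8·5, s = 5·(8q), so 5 ∣ s.

Converse. This fails: take s = 20. Both 4 ∣ 20 and 5 ∣ 20, yet 20 is not a multiple of 40 (since 20 = 0·40 + 20), so 40 ∤ 20.

The forward direction holds; the converse fails.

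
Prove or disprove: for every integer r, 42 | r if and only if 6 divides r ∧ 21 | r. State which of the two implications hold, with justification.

Both directions hold.

(⇒) If 42 ∣ r, write r = 42q. Since 42 = 7·6, r = 6·(7q), so 6 ∣ r; and since 42 = 2·21, r = 21·(2q), so 21 ∣ r.

(⇐) Suppose 6 ∣ r and 21 ∣ r. Any common multiple of 6 and 21 is a multiple of their lcm; here lcm(6, 21) = 6·21/gcd(6, 21) = 126/3 = 42, so 42 ∣ r.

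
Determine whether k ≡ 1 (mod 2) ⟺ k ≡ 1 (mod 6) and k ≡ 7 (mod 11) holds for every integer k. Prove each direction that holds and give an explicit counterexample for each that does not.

Only the reverse direction holds.

Forward direction. This fails: k = 1 gives 1 ≡ 1 (mod 2) but 1 ≡ 1 (mod 11), so the conjunction on the right does not hold.

Converse. If k ≡ 1 (mod 6) and k ≡ 7 (mod 11), then by the Chinese remainder theorem k ≡ 7 (mod 66). Since 7 ≡ 1 (mod 2) and 2 ∣ 66, we get k ≡ 1 (mod 2).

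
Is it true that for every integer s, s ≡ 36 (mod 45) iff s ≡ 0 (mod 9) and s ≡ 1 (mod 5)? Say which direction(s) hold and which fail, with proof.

(←) If s ≡ 0 (mod 9) and s ≡ 1 (mod 5), then by the Chinese remainder theorem s ≡ 36 (mod 45). This is exactly s ≡ 36 (mod 45).

(→) Suppose s ≡ 36 (mod 45); write s = 45j + 36. Since 9 ∣ 45, reducing mod 9 gives s ≡ 36 ≡ 0 (mod 9); since 5 ∣ 45, reducing mod 5 gives s ≡ 36 ≡ 1 (mod 5).

The biconditional holds.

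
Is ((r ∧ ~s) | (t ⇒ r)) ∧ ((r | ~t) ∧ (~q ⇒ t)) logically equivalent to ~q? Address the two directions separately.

(→) This fails. Under r = F, s = F, t = F, q = T, the left side is true but the right side is false.

(←) This fails. Under r = F, s = F, t = F, q = F, the left side is false but the right side is true.

Neither direction holds.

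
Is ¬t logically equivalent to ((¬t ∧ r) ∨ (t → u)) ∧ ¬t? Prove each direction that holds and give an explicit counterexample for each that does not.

(⇐) Assume the antecedent. If u is true, the antecedent forces (u = T, t = F, r = F) or (u = T, t = F, r = T), and ¬t holds there. If u is false, the antecedent forces (u = F, t = F, r = F) or (u = F, t = F, r = T), and ¬t holds there. Either way ¬t holds.

(⇒) Assume the antecedent. If u is true, the antecedent forces (u = T, t = F, r = F) or (u = T, t = F, r = T), and ((¬t ∧ r) ∨ (t → u)) ∧ ¬t holds there. If u is false, the antecedent forces (u = F, t = F, r = F) or (u = F, t = F, r = T), and ((¬t ∧ r) ∨ (t → u)) ∧ ¬t holds there. Either way ((¬t ∧ r) ∨ (t → u)) ∧ ¬t holds.

Both directions hold.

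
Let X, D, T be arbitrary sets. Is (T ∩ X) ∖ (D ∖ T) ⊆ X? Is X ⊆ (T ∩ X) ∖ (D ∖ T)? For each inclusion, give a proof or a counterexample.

Forward inclusion. Let x ∈ (T ∩ X) ∖ (D ∖ T). Then either x ∈ X ∩ T and x ∉ D; or x ∈ X ∩ D ∩ T. In each case x ∈ X, so (T ∩ X) ∖ (D ∖ T) ⊆ X.

Reverse inclusion. This inclusion fails. Take X = {1}, D = ∅, T = ∅; then 1 ∈ X but 1 ∉ (T ∩ X) ∖ (D ∖ T).

(⊆) holds; (⊇) fails.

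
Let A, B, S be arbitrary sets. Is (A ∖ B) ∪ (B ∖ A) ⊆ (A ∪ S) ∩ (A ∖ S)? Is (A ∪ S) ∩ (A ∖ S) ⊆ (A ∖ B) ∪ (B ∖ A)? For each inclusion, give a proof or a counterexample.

Neither inclusion holds.

(⊆) This inclusion fails. Take A = ∅, B = {1}, S = ∅; then 1 ∈ (A ∖ B) ∪ (B ∖ A) but 1 ∉ (A ∪ S) ∩ (A ∖ S).

(⊇) This inclusion fails. Take A = {1}, B = {1}, S = ∅; then 1 ∈ (A ∪ S) ∩ (A ∖ S) but 1 ∉ (A ∖ B) ∪ (B ∖ A).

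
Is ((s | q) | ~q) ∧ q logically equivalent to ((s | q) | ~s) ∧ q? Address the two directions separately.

The biconditional holds.

[⇐] Assume the antecedent. If s is true, the antecedent forces (s = T, q = T), and ((s | q) | ~q) ∧ q holds there. If s is false, the antecedent forces (s = F, q = T), and ((s | q) | ~q) ∧ q holds there. Either way ((s | q) | ~q) ∧ q holds.

[⇒] Assume the antecedent. If s is true, the antecedent forces (s = T, q = T), and ((s | q) | ~s) ∧ q holds there. If s is false, the antecedent forces (s = F, q = T), and ((s | q) | ~s) ∧ q holds there. Either way ((s | q) | ~s) ∧ q holds.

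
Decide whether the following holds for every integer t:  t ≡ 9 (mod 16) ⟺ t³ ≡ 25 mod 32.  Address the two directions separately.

(⇒) fails; (⇐) holds.

(→) This fails: take t = 25. Then 25 ≡ 9 (mod 16), but 25³ = 15625 ≡ 9 (mod 32), not 25.

(←) Conversely, the residues r modulo 32 with r³ ≡ 25 (mod 32) are exactly {9}, and each is ≡ 9 (mod 16).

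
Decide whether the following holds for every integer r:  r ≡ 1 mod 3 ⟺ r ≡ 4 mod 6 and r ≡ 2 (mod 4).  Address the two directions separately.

Forward direction. This fails: r = 1 gives 1 ≡ 1 (mod 3) but 1 ≡ 1 (mod 6), so the conjunction on the right does not hold.

Converse. If r ≡ 4 (mod 6) and r ≡ 2 (mod 4), then by the Chinese remainder theorem r ≡ 10 (mod 12). Since 10 ≡ 1 (mod 3) and 3 ∣ 12, we get r ≡ 1 (mod 3).

Not equivalent: only (⇐) holds.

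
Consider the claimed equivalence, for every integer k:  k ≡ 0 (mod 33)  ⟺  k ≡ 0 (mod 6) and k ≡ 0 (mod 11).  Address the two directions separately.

Only the reverse direction holds.

(⇒) This fails: k = 33 gives 33 ≡ 0 (mod 33) but 33 ≡ 3 (mod 6), so the conjunction on the right does not hold.

(⇐) Conversely, if k ≡ 0 (mod 6) and k ≡ 0 (mod 11), then by the Chinese remainder theorem k ≡ 0 (mod 66). Since 0 ≡ 0 (mod 33) and 33 ∣ 66, we get k ≡ 0 (mod 33).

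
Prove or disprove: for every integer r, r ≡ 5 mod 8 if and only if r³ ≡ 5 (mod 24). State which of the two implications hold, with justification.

[⇒] This fails: take r = 13. Then 13 ≡ 5 (mod 8), but 13³ = 2197 ≡ 13 (mod 24), not 5.

[⇐] Conversely, the residues r modulo 24 with r³ ≡ 5 (mod 24) are exactly {5}, and each is ≡ 5 (mod 8).

The forward direction fails; the converse holds.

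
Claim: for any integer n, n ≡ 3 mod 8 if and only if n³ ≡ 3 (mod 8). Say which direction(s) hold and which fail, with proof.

Equivalent; both directions hold.

(→) Suppose n ≡ 3 mod 8. Write n = 8j + 3. Then (8j + 3)³ = 512j³ + 576j² + 216j + 27 = 8(64j³ + 72j² + 27j + 3) + 3, so n³ ≡ 3 (mod 8).

(←) For the converse, argue contrapositively. If n ≢ 3 (mod 8), then n is congruent to one of 0, 1, 2, 4, 5, 6, 7 modulo 8, and these give n³ ≡ 0, 1, 0, 0, 5, 0, 7 respectively — never 3.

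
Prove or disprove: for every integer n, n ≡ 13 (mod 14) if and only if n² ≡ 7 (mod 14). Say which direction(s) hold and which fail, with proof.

(⟹) This fails: take n = 13. Then 13 ≡ 13 (mod 14), but 13² = 169 ≡ 1 (mod 14), not 7.

(⟸) This fails: take n = 7. Then 7² = 49 ≡ 7 (mod 14), yet 7 ≡ 7 (mod 14), not 13.

Neither direction holds.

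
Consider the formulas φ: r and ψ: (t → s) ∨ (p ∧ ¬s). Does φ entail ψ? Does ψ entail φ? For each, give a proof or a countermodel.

Both directions fail.

(→) This fails. Under s = F, t = T, r = T, p = F, the left side is true but the right side is false.

(←) This fails. Under s = F, t = F, r = F, p = F, the left side is false but the right side is true.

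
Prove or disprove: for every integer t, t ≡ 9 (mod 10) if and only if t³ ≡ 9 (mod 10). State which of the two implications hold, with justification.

[⇒] Suppose t ≡ 9 (mod 10). Write t = 10j + 9. Then (10j + 9)³ = 1000j³ + 2700j² + 2430j + 729 = 10(100j³ + 270j² + 243j + 72) + 9, so t³ ≡ 9 (mod 10).

[⇐] Conversely, suppose t³ ≡ 9 (mod 10). The only residue r in {0, …, 9} with r³ ≡ 9 (mod 10) is r = 9, so t ≡ 9 (mod 10).

Both directions hold; the statement is true.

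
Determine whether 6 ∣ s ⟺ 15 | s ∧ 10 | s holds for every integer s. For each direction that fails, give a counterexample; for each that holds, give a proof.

(⟸) Suppose 15 ∣ s and 10 ∣ s. Any common multiple of 15 and 10 is a multiple of their lcm; here lcm(15, 10) = 15·10/gcd(15, 10) = 150/5 = 30, so 30 ∣ s. Since 6 ∣ 30, it follows that 6 ∣ s.

(⟹) This fails: take s = 6. Certainly 6 ∣ 6, but 15 ∤ 6.

Only the converse holds.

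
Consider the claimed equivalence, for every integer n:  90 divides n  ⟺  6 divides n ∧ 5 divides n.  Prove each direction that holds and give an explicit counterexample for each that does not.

Only the forward direction holds.

(⟹) If 90 ∣ n, write n = 90q. Since 90 = 15·6, n = 6·(15q), so 6 ∣ n; and since 90 = 18·5, n = 5·(18q), so 5 ∣ n.

(⟸) This fails: take n = 30. Both 6 ∣ 30 and 5 ∣ 30, yet 30 is not a multiple of 90 (since 30 = 0·90 + 30), so 90 ∤ 30.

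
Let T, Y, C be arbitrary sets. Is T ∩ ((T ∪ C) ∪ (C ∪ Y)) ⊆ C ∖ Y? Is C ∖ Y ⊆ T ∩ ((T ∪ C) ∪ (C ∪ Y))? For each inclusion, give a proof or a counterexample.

Forward inclusion. This inclusion fails. Take T = {1}, Y = ∅, C = ∅; then 1 ∈ T ∩ ((T ∪ C) ∪ (C ∪ Y)) but 1 ∉ C ∖ Y.

Reverse inclusion. This inclusion fails. Take T = ∅, Y = ∅, C = {1}; then 1 ∈ C ∖ Y but 1 ∉ T ∩ ((T ∪ C) ∪ (C ∪ Y)).

Neither inclusion holds.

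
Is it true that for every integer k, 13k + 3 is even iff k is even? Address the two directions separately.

(⇒) fails and (⇐) fails.

(→) This fails: k = 3 gives 13k + 3 = 42, which is even, but 3 is odd, not even.

(←) This also fails: k = 4 is even, but 13k + 3 = 55 is odd, not even.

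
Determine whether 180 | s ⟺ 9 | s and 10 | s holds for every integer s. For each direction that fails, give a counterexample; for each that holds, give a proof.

The forward direction holds; the converse fails.

[⇒] If 180 ∣ s, write s = 180q. Since 180 = 20·9, s = 9·(20q), so 9 ∣ s; and since 180 = 18·10, s = 10·(18q), so 10 ∣ s.

[⇐] This fails: take s = 90. Both 9 ∣ 90 and 10 ∣ 90, yet 90 is not a multiple of 180 (since 90 = 0·180 + 90), so 180 ∤ 90.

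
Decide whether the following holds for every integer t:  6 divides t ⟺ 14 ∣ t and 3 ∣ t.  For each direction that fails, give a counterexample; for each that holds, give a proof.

(⟹) This fails: take t = 6. Certainly 6 ∣ 6, but 14 ∤ 6.

(⟸) Suppose 14 ∣ t and 3 ∣ t. Any common multiple of 14 and 3 is a multiple of their lcm; here gcd(14, 3) = 1, so lcm(14, 3) = 14·3 = 42, so 42 ∣ t. Since 6 ∣ 42, it follows that 6 ∣ t.

(⇒) fails; (⇐) holds.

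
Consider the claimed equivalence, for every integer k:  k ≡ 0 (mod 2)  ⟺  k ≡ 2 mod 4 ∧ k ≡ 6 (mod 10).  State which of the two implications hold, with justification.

Converse. If k ≡ 2 (mod 4) and k ≡ 6 (mod 10), then by the Chinese remainder theorem k ≡ 6 (mod 20). Since 6 ≡ 0 (mod 2) and 2 ∣ 20, we get k ≡ 0 (mod 2).

Forward direction. This fails: k = 0 gives 0 ≡ 0 (mod 2) but 0 ≡ 0 (mod 4), so the conjunction on the right does not hold.

The forward direction fails; the converse holds.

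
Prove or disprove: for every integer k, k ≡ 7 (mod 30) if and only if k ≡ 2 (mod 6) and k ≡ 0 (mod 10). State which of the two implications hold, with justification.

(⟹) This fails: k = 7 gives 7 ≡ 7 (mod 30) but 7 ≡ 1 (mod 6), so the conjunction on the right does not hold.

(⟸) This fails: k = 20 satisfies both congruences on the right (20 ≡ 2 mod 6 and 20 ≡ 0 mod 10) yet 20 ≡ 20 (mod 30), not 7.

Both directions fail.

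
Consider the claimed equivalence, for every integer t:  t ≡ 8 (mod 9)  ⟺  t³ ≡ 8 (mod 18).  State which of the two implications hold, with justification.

(→) This fails: take t = 17. Then 17 ≡ 8 (mod 9), but 17³ = 4913 ≡ 17 (mod 18), not 8.

(←) This fails: take t = 2. Then 2³ = 8 ≡ 8 (mod 18), yet 2 ≡ 2 (mod 9), not 8.

Neither implication holds.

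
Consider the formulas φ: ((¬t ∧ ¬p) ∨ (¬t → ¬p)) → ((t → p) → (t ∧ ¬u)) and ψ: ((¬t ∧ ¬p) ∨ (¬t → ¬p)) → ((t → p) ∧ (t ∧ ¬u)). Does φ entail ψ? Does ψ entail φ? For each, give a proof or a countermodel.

(⇒) fails; (⇐) holds.

(←) Assume the antecedent. If t is true, the antecedent forces (p = T, t = T, u = F), and the consequent holds there. If t is false, the antecedent forces (p = T, t = F, u = F) or (p = T, t = F, u = T), and the consequent holds there. Either way the consequent holds.

(→) This fails. Under p = F, t = T, u = F, the left side is true but the right side is false.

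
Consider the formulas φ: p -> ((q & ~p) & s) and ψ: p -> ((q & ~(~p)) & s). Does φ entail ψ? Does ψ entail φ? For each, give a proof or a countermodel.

(⇐) This fails. Under q = T, p = T, s = T, the left side is false but the right side is true.

(⇒) Assume the antecedent. If q is true, the antecedent forces (q = T, p = F, s = F) or (q = T, p = F, s = T), and p -> ((q & ~(~p)) & s) holds there. If q is false, the antecedent forces (q = F, p = F, s = F) or (q = F, p = F, s = T), and p -> ((q & ~(~p)) & s) holds there. Either way p -> ((q & ~(~p)) & s) holds.

(⇒) holds; (⇐) fails.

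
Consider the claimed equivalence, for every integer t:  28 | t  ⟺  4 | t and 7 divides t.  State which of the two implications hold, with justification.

Equivalent; both directions hold.

Forward direction. If 28 ∣ t, write t = 28q. Since 28 = 7·4, t = 4·(7q), so 4 ∣ t; and since 28 = 4·7, t = 7·(4q), so 7 ∣ t.

Converse. Suppose 4 ∣ t and 7 ∣ t. Any common multiple of 4 and 7 is a multiple of their lcm; here gcd(4, 7) = 1, so lcm(4, 7) = 4·7 = 28, so 28 ∣ t.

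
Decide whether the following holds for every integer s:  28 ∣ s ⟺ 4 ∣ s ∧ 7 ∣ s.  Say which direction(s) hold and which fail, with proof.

Converse. Suppose 4 ∣ s and 7 ∣ s. Any common multiple of 4 and 7 is a multiple of their lcm; here gcd(4, 7) = 1, so lcm(4, 7) = 4·7 = 28, so 28 ∣ s.

Forward direction. If 28 ∣ s, write s = 28q. Since 28 = 7·4, s = 4·(7q), so 4 ∣ s; and since 28 = 4·7, s = 7·(4q), so 7 ∣ s.

Both directions hold.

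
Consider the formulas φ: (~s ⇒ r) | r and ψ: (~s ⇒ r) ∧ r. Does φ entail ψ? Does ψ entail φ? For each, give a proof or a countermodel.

[⇒] This fails. Under r = F, s = T, the left side is true but the right side is false.

[⇐] Assume the antecedent. If r is true, (~s ⇒ r) | r reduces to true regardless of the other variables. If r is false, the antecedent cannot hold. Either way (~s ⇒ r) | r holds.

Only the reverse direction holds.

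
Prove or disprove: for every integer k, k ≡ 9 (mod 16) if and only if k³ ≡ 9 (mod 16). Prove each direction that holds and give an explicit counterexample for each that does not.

(⟸) Suppose k³ ≡ 9 (mod 16). The only residue r in {0, …, 15} with r³ ≡ 9 (mod 16) is r = 9, so k ≡ 9 (mod 16).

(⟹) Suppose k ≡ 9 (mod 16). Write k = 16j + 9. Then (16j + 9)³ = 4096j³ + 6912j² + 3888j + 729 = 16(256j³ + 432j² + 243j + 45) + 9, so k³ ≡ 9 (mod 16).

Equivalent; both directions hold.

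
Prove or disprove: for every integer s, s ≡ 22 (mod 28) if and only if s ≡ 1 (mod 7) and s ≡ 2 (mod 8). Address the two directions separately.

Only the converse holds.

(⇒) This fails: s = 22 gives 22 ≡ 22 (mod 28) but 22 ≡ 6 (mod 8), so the conjunction on the right does not hold.

(⇐) Conversely, if s ≡ 1 (mod 7) and s ≡ 2 (mod 8), then by the Chinese remainder theorem s ≡ 50 (mod 56). Since 50 ≡ 22 (mod 28) and 28 ∣ 56, we get s ≡ 22 (mod 28).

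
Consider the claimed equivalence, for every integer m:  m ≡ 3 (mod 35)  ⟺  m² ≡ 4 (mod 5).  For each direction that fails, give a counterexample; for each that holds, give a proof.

(→) Suppose m ≡ 3 (mod 35). Then m² ≡ 3² = 9 (mod 35), and since 5 ∣ 35, also m² ≡ 4 (mod 5).

(←) This fails: take m = 2. Then 2² = 4 ≡ 4 (mod 5), yet 2 ≡ 2 (mod 35), not 3.

The forward direction holds; the converse fails.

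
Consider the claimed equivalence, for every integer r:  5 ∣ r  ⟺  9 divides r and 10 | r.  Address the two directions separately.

(⇒) fails; (⇐) holds.

[⇐] Suppose 9 ∣ r and 10 ∣ r. Any common multiple of 9 and 10 is a multiple of their lcm; here gcd(9, 10) = 1, so lcm(9, 10) = 9·10 = 90, so 90 ∣ r. Since 5 ∣ 90, it follows that 5 ∣ r.

[⇒] This fails: take r = 5. Certainly 5 ∣ 5, but 9 ∤ 5.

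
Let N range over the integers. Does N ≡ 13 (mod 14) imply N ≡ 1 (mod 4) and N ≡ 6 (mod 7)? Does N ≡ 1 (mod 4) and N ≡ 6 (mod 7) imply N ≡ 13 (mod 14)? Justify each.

(⇒) This fails: N = 27 gives 27 ≡ 13 (mod 14) but 27 ≡ 3 (mod 4), so the conjunction on the right does not hold.

(⇐) Conversely, if N ≡ 1 (mod 4) and N ≡ 6 (mod 7), then by the Chinese remainder theorem N ≡ 13 (mod 28). Since 13 ≡ 13 (mod 14) and 14 ∣ 28, we get N ≡ 13 (mod 14).

Not equivalent: only (⇐) holds.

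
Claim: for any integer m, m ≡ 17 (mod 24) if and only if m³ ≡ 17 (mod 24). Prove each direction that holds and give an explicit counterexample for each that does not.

Both directions hold.

(⟸) Suppose m³ ≡ 17 (mod 24). The only residue r in {0, …, 23} with r³ ≡ 17 (mod 24) is r = 17, so m ≡ 17 (mod 24).

(⟹) Suppose m ≡ 17 (mod 24). Write m = 24j + 17. Then (24j + 17)³ = 13824j³ + 29376j² + 20808j + 4913 = 24(576j³ + 1224j² + 867j + 204) + 17, so m³ ≡ 17 (mod 24).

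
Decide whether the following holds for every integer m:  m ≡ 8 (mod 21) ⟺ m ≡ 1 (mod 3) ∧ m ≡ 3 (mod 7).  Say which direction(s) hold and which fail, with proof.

Neither direction holds.

Forward direction. This fails: m = 8 gives 8 ≡ 8 (mod 21) but 8 ≡ 2 (mod 3), so the conjunction on the right does not hold.

Converse. This fails: m = 10 satisfies both congruences on the right (10 ≡ 1 mod 3 and 10 ≡ 3 mod 7) yet 10 ≡ 10 (mod 21), not 8.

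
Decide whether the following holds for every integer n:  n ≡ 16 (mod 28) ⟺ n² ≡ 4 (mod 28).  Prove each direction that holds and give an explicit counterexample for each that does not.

Not equivalent: only (⇒) holds.

(→) Suppose n ≡ 16 (mod 28). Write n = 28j + 16. Then (28j + 16)² = 784j² + 896j + 256 = 28(28j² + 32j + 9) + 4, so n² ≡ 4 (mod 28).

(←) This fails: take n = 2. Then 2² = 4 ≡ 4 (mod 28), yet 2 ≡ 2 (mod 28), not 16.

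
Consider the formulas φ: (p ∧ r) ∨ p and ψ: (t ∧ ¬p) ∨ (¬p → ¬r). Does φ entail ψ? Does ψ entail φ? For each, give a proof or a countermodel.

Only the forward implication holds.

(⇒) Assume the antecedent. If r is true, the antecedent forces (r = T, t = F, p = T) or (r = T, t = T, p = T), and (t ∧ ¬p) ∨ (¬p → ¬r) holds there. If r is false, (t ∧ ¬p) ∨ (¬p → ¬r) reduces to true regardless of the other variables. Either way (t ∧ ¬p) ∨ (¬p → ¬r) holds.

(⇐) This fails. Under r = F, t = F, p = F, the left side is false but the right side is true.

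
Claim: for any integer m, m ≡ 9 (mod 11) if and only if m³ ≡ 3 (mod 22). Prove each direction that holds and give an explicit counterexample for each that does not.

Forward direction. This fails: take m = 20. Then 20 ≡ 9 (mod 11), but 20³ = 8000 ≡ 14 (mod 22), not 3.

Converse. The residues r modulo 22 with r³ ≡ 3 (mod 22) are exactly {9}, and each is ≡ 9 (mod 11).

The forward direction fails; the converse holds.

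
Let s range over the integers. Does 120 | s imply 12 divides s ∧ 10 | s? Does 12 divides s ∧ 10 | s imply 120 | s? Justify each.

Only the forward direction holds.

Forward direction. If 120 ∣ s, write s = 120q. Since 120 = 10·12, s = 12·(10q), so 12 ∣ s; and since 120 = 12·10, s = 10·(12q), so 10 ∣ s.

Converse. This fails: take s = 60. Both 12 ∣ 60 and 10 ∣ 60, yet 60 is not a multiple of 120 (since 60 = 0·120 + 60), so 120 ∤ 60.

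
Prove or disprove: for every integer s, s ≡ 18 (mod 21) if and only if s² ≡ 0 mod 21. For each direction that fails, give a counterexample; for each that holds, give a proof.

Both directions fail.

Forward direction. This fails: take s = 18. Then 18 ≡ 18 (mod 21), but 18² = 324 ≡ 9 (mod 21), not 0.

Converse. This fails: take s = 0. Then 0² = 0 ≡ 0 (mod 21), yet 0 ≡ 0 (mod 21), not 18.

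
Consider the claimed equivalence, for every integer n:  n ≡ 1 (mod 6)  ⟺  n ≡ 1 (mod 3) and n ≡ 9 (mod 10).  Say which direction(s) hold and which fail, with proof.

Only the converse holds.

(⟸) If n ≡ 1 (mod 3) and n ≡ 9 (mod 10), then by the Chinese remainder theorem n ≡ 19 (mod 30). Since 19 ≡ 1 (mod 6) and 6 ∣ 30, we get n ≡ 1 (mod 6).

(⟹) This fails: n = 1 gives 1 ≡ 1 (mod 6) but 1 ≡ 1 (mod 10), so the conjunction on the right does not hold.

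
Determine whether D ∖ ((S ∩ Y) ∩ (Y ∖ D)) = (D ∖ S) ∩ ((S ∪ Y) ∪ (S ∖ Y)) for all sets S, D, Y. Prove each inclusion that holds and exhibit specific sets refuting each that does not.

(⟹) This inclusion fails. Take S = ∅, D = {1}, Y = ∅; then 1 ∈ D ∖ ((S ∩ Y) ∩ (Y ∖ D)) but 1 ∉ (D ∖ S) ∩ ((S ∪ Y) ∪ (S ∖ Y)).

(⟸) Let x ∈ (D ∖ S) ∩ ((S ∪ Y) ∪ (S ∖ Y)). Then x ∈ D ∩ Y and x ∉ S, from which x ∈ D ∖ ((S ∩ Y) ∩ (Y ∖ D)).

Only the reverse inclusion holds.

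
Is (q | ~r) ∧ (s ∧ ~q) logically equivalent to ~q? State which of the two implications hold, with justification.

Only the forward direction holds.

(←) This fails. Under q = F, r = F, s = F, the left side is false but the right side is true.

(→) Assume the antecedent. If q is true, the antecedent cannot hold. If q is false, ~q reduces to true regardless of the other variables. Either way ~q holds.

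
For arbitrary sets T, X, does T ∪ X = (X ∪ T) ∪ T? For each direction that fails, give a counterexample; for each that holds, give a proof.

Both inclusions hold.

(⟹) Let x ∈ T ∪ X. Then either x ∈ T and x ∉ X; or x ∈ X and x ∉ T; or x ∈ T ∩ X. In each case x ∈ (X ∪ T) ∪ T, so T ∪ X ⊆ (X ∪ T) ∪ T.

(⟸) Let x ∈ (X ∪ T) ∪ T. Then either x ∈ T and x ∉ X; or x ∈ X and x ∉ T; or x ∈ T ∩ X. In each case x ∈ T ∪ X, so (X ∪ T) ∪ T ⊆ T ∪ X.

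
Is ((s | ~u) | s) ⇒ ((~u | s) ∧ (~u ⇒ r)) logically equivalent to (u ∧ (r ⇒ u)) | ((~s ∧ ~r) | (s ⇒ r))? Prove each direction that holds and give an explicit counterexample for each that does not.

Not equivalent: only (⇒) holds.

(⇒) Assume the antecedent. If r is true, the consequent reduces to true regardless of the other variables. If r is false, the antecedent forces (s = F, r = F, u = T) or (s = T, r = F, u = T), and the consequent holds there. Either way the consequent holds.

(⇐) This fails. Under s = F, r = F, u = F, the left side is false but the right side is true.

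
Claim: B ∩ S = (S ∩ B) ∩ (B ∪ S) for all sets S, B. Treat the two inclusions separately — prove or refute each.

The two sets are equal.

(⊆) Let x ∈ B ∩ S. Then x ∈ S ∩ B, from which x ∈ (S ∩ B) ∩ (B ∪ S).

(⊇) Let x ∈ (S ∩ B) ∩ (B ∪ S). Then x ∈ S ∩ B, from which x ∈ B ∩ S.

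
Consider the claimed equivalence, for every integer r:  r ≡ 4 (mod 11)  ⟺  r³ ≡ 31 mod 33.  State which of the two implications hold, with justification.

Forward direction. This fails: take r = 15. Then 15 ≡ 4 (mod 11), but 15³ = 3375 ≡ 9 (mod 33), not 31.

Converse. The residues r modulo 33 with r³ ≡ 31 (mod 33) are exactly {4}, and each is ≡ 4 (mod 11).

Only the reverse direction holds.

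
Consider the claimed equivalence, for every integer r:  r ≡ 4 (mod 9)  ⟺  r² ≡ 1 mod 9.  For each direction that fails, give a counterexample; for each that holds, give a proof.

(⟹) This fails: take r = 4. Then 4 ≡ 4 (mod 9), but 4² = 16 ≡ 7 (mod 9), not 1.

(⟸) This fails: take r = 1. Then 1² = 1 ≡ 1 (mod 9), yet 1 ≡ 1 (mod 9), not 4.

Neither direction holds.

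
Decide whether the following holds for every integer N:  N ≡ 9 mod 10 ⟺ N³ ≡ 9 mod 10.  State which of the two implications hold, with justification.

(⇐) Suppose N³ ≡ 9 (mod 10). The only residue r in {0, …, 9} with r³ ≡ 9 (mod 10) is r = 9, so N ≡ 9 (mod 10).

(⇒) Suppose N ≡ 9 mod 10. Write N = 10j + 9. Then (10j + 9)³ = 1000j³ + 2700j² + 2430j + 729 = 10(100j³ + 270j² + 243j + 72) + 9, so N³ ≡ 9 (mod 10).

Both directions hold; the statement is true.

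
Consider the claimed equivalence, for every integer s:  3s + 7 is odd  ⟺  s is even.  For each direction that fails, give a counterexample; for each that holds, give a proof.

[⇒] Suppose 3s + 7 is odd. Since 3 is odd, 3s and s have the same parity, so 3s + 7 ≡ s + 7 (mod 2). As 7 is odd, 3s + 7 is odd exactly when s is even. Thus s is even.

[⇐] Conversely, suppose s is even; write s = 2j. Then 3s + 7 = 3·(2j) + 7 = 2·3j + 7, which is odd.

The biconditional holds.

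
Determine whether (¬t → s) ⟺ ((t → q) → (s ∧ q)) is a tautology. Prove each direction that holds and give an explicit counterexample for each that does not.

Only the reverse direction holds.

Forward direction. This fails. Under q = F, s = T, t = F, the left side is true but the right side is false.

Converse. Assume the antecedent. If q is true, the antecedent forces (q = T, s = T, t = F) or (q = T, s = T, t = T), and ¬t → s holds there. If q is false, the antecedent forces (q = F, s = F, t = T) or (q = F, s = T, t = T), and ¬t → s holds there. Either way ¬t → s holds.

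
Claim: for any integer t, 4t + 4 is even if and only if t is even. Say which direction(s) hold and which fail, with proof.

[⇒] This fails: take t = 3. Then 4t + 4 = 16, which is even, yet t = 3 is odd, not even.

[⇐] Suppose t is even. Since 4 is even, 4t is even for every t, so 4t + 4 has the same parity as 4, which is even. Hence 4t + 4 is even.

The forward direction fails; the converse holds.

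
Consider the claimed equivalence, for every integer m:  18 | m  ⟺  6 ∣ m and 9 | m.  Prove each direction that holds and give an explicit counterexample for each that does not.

(→) If 18 ∣ m, write m = 18q. Since 18 = 3·6, m = 6·(3q), so 6 ∣ m; and since 18 = 2·9, m = 9·(2q), so 9 ∣ m.

(←) Suppose 6 ∣ m and 9 ∣ m. Any common multiple of 6 and 9 is a multiple of their lcm; here lcm(6, 9) = 6·9/gcd(6, 9) = 54/3 = 18, so 18 ∣ m.

The biconditional holds.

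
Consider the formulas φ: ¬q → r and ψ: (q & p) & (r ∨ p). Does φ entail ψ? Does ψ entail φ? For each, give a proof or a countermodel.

Only the converse holds.

Forward direction. This fails. Under r = T, q = F, p = F, the left side is true but the right side is false.

Converse. Assume the antecedent. If r is true, ¬q → r reduces to true regardless of the other variables. If r is false, the antecedent forces (r = F, q = T, p = T), and ¬q → r holds there. Either way ¬q → r holds.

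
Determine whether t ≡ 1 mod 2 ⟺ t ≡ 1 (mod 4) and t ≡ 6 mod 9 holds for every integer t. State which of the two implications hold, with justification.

(⇒) fails; (⇐) holds.

(→) This fails: t = 1 gives 1 ≡ 1 (mod 2) but 1 ≡ 1 (mod 9), so the conjunction on the right does not hold.

(←) Conversely, if t ≡ 1 (mod 4) and t ≡ 6 (mod 9), then by the Chinese remainder theorem t ≡ 33 (mod 36). Since 33 ≡ 1 (mod 2) and 2 ∣ 36, we get t ≡ 1 (mod 2).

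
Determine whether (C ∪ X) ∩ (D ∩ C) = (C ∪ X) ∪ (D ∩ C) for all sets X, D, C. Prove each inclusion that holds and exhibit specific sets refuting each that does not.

Reverse inclusion. This inclusion fails. Take X = {1}, D = ∅, C = ∅; then 1 ∈ (C ∪ X) ∪ (D ∩ C) but 1 ∉ (C ∪ X) ∩ (D ∩ C).

Forward inclusion. Let x ∈ (C ∪ X) ∩ (D ∩ C). Then either x ∈ D ∩ C and x ∉ X; or x ∈ X ∩ D ∩ C. In each case x ∈ (C ∪ X) ∪ (D ∩ C), so (C ∪ X) ∩ (D ∩ C) ⊆ (C ∪ X) ∪ (D ∩ C).

Only the forward inclusion holds.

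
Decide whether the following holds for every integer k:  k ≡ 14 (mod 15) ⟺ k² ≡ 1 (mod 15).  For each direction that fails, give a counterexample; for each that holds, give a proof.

(⇒) holds; (⇐) fails.

(←) This fails: take k = 1. Then 1² = 1 ≡ 1 (mod 15), yet 1 ≡ 1 (mod 15), not 14.

(→) Suppose k ≡ 14 (mod 15). Write k = 15j + 14. Then (15j + 14)² = 225j² + 420j + 196 = 15(15j² + 28j + 13) + 1, so k² ≡ 1 (mod 15).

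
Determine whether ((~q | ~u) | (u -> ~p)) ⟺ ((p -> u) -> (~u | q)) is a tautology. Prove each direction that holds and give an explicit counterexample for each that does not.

Neither implication holds.

(→) This fails. Under u = T, q = F, p = F, the left side is true but the right side is false.

(←) This fails. Under u = T, q = T, p = T, the left side is false but the right side is true.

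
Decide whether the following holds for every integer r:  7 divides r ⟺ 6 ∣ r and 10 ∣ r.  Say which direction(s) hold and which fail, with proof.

Neither implication holds.

[⇒] This fails: take r = 7. Certainly 7 ∣ 7, but 6 ∤ 7.

[⇐] This fails: take r = 30. Both 6 ∣ 30 and 10 ∣ 30, yet 30 is not a multiple of 7 (since 30 = 4·7 + 2), so 7 ∤ 30.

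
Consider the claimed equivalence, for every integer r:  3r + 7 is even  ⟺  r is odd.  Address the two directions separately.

Both implications hold.

(→) Suppose 3r + 7 is even. Since 3 is odd, 3r and r have the same parity, so 3r + 7 ≡ r + 7 (mod 2). As 7 is odd, 3r + 7 is even exactly when r is odd. Thus r is odd.

(←) Conversely, suppose r is odd; write r = 2j + 1. Then 3r + 7 = 3·(2j + 1) + 7 = 2·3j + 10, which is even.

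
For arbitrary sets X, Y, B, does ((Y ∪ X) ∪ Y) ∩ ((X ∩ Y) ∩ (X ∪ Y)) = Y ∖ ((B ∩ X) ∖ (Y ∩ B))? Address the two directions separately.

Only the forward inclusion holds.

(⟹) Let x ∈ ((Y ∪ X) ∪ Y) ∩ ((X ∩ Y) ∩ (X ∪ Y)). Then either x ∈ X ∩ Y and x ∉ B; or x ∈ X ∩ Y ∩ B. In each case x ∈ Y ∖ ((B ∩ X) ∖ (Y ∩ B)), so ((Y ∪ X) ∪ Y) ∩ ((X ∩ Y) ∩ (X ∪ Y)) ⊆ Y ∖ ((B ∩ X) ∖ (Y ∩ B)).

(⟸) This inclusion fails. Take X = ∅, Y = {1}, B = ∅; then 1 ∈ Y ∖ ((B ∩ X) ∖ (Y ∩ B)) but 1 ∉ ((Y ∪ X) ∪ Y) ∩ ((X ∩ Y) ∩ (X ∪ Y)).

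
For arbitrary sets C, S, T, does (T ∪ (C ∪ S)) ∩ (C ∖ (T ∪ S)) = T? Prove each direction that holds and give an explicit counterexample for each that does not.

(⊆) This inclusion fails. Take C = {1}, S = ∅, T = ∅; then 1 ∈ (T ∪ (C ∪ S)) ∩ (C ∖ (T ∪ S)) but 1 ∉ T.

(⊇) This inclusion fails. Take C = ∅, S = ∅, T = {1}; then 1 ∈ T but 1 ∉ (T ∪ (C ∪ S)) ∩ (C ∖ (T ∪ S)).

Both inclusions fail.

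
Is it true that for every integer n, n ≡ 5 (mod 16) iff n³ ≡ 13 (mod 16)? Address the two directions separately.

The biconditional holds.

(←) Suppose n³ ≡ 13 (mod 16). The only residue r in {0, …, 15} with r³ ≡ 13 (mod 16) is r = 5, so n ≡ 5 (mod 16).

(→) Suppose n ≡ 5 (mod 16). Write n = 16j + 5. Then (16j + 5)³ = 4096j³ + 3840j² + 1200j + 125 = 16(256j³ + 240j² + 75j + 7) + 13, so n³ ≡ 13 (mod 16).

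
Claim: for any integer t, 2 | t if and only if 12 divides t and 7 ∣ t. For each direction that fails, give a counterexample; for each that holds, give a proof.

[⇒] This fails: take t = 2. Certainly 2 ∣ 2, but 12 ∤ 2.

[⇐] Suppose 12 ∣ t and 7 ∣ t. Any common multiple of 12 and 7 is a multiple of their lcm; here gcd(12, 7) = 1, so lcm(12, 7) = 12·7 = 84, so 84 ∣ t. Since 2 ∣ 84, it follows that 2 ∣ t.

Only the converse holds.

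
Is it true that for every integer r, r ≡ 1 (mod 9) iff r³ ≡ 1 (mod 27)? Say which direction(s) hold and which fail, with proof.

Both implications hold.

Forward direction. Suppose r ≡ 1 (mod 9). Working modulo 27, r ∈ {1, 10, 19}; for each such r, r³ ≡ 1 (mod 27).

Converse. The residues r modulo 27 with r³ ≡ 1 (mod 27) are exactly {1, 10, 19}, and each is ≡ 1 (mod 9).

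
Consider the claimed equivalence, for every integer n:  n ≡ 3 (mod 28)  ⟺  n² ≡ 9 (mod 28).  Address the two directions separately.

(⟸) This fails: take n = 11. Then 11² = 121 ≡ 9 (mod 28), yet 11 ≡ 11 (mod 28), not 3.

(⟹) Suppose n ≡ 3 (mod 28). Write n = 28j + 3. Then (28j + 3)² = 784j² + 168j + 9 = 28(28j² + 6j) + 9, so n² ≡ 9 (mod 28).

(⇒) holds; (⇐) fails.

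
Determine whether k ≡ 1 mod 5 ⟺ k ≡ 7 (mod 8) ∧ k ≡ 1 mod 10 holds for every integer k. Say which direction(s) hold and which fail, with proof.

Only the converse holds.

[⇒] This fails: k = 1 gives 1 ≡ 1 (mod 5) but 1 ≡ 1 (mod 8), so the conjunction on the right does not hold.

[⇐] Conversely, if k ≡ 7 (mod 8) and k ≡ 1 (mod 10), then by the Chinese remainder theorem k ≡ 31 (mod 40). Since 31 ≡ 1 (mod 5) and 5 ∣ 40, we get k ≡ 1 (mod 5).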